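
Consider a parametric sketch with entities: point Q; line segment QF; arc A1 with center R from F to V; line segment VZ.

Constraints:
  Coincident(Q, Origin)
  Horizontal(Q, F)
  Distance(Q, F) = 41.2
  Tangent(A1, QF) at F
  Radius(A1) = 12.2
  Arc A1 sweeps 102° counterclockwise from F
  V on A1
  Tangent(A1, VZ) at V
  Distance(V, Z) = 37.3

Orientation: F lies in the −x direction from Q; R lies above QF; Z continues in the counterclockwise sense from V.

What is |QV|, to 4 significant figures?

32.77

Q is at the origin; QF is horizontal with |QF| = 41.2 and F on the −x side, so F = (-41.20, 0.000). Tangency of A1 to QF means the radius RF is perpendicular to QF, so R = F + (0, 12.2) = (-41.20, 12.20). On A1, F sits at bearing -90° from R; a 102° counterclockwise sweep puts V at bearing 12°, so V = R + 12.2·(cos 12°, sin 12°) = (-29.27, 14.74). Then |QV| = |V − Q| = 32.77.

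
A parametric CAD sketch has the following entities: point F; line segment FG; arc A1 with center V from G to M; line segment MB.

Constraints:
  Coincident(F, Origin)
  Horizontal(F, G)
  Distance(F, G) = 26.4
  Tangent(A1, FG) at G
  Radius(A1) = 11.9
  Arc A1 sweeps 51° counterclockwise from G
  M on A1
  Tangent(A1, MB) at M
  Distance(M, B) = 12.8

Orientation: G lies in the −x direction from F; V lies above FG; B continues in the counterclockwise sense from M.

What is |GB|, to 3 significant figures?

22.5

On A1, G sits at bearing -90° from V; a 51° counterclockwise sweep puts M at bearing -39°, so M = V + 11.9·(cos -39°, sin -39°) = (-17.2, 4.41). Since A1 is tangent to MB there, VM ⟂ MB, so MB runs along (−sin -39°, cos -39°); with |MB| = 12.8, B = (-9.10, 14.4). Then |GB| = |B − G| = 22.5.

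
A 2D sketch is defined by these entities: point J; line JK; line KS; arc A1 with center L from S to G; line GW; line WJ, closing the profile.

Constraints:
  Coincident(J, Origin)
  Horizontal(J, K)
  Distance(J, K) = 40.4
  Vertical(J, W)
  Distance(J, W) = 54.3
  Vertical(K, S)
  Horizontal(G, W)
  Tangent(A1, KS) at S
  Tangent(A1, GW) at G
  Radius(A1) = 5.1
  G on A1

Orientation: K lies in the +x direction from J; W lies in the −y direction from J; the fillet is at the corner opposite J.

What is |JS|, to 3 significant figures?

63.7

J is at the origin; J and K share the same y with |JK| = 40.4 and K on the +x side, so K = (40.4, 0.00). JW is vertical with |JW| = 54.3 and W on the −y side, so W = (0.00, -54.3). The virtual corner opposite J is at (40.4, -54.3). A1 meets KS tangentially, so LS is at right angles to KS and tangency of A1 to GW means the radius LG is perpendicular to GW, with radius 5.1, so the center L sits 5.1 in from both sides at L = (35.3, -49.2). That places the tangent points at S = (40.4, -49.2) on KS and G = (35.3, -54.3) on GW. Then |JS| = |S − J| = 63.7.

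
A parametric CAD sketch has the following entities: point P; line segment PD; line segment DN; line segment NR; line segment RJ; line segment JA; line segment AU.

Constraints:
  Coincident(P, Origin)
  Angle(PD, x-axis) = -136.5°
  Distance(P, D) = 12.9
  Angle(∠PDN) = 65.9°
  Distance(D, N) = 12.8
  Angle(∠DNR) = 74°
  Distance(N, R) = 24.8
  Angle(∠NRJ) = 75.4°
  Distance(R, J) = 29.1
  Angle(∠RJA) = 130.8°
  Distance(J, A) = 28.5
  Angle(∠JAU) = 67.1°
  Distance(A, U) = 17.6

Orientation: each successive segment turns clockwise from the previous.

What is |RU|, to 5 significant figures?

41.080

P is at the origin; PD runs at -136.5° with length 12.9, so D = (-9.3573, -8.8798). ∠PDN = 65.9° gives DN at 109.40° from the x-axis; with |DN| = 12.8, N = (-13.609, 3.1935). ∠DNR = 74.0° gives NR at 3.4000° from the x-axis; with |NR| = 24.8, R = (11.147, 4.6643). ∠NRJ = 75.4° gives RJ at -101.20° from the x-axis; with |RJ| = 29.1, J = (5.4951, -23.882). ∠RJA = 130.8° gives JA at -150.40° from the x-axis; with |JA| = 28.5, A = (-19.285, -37.959). ∠JAU = 67.1° gives AU at 96.700° from the x-axis; with |AU| = 17.6, U = (-21.339, -20.479). Then |RU| = |U − R| = 41.080.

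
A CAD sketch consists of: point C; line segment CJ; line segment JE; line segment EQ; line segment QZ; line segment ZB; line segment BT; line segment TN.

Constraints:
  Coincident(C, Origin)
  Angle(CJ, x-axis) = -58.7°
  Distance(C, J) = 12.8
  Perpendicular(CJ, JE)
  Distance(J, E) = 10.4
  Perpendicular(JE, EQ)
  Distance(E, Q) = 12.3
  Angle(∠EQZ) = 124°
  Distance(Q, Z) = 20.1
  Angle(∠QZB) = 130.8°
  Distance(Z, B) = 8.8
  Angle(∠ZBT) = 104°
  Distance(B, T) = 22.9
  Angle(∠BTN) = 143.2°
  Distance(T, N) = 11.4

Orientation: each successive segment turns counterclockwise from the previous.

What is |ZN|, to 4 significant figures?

34.20

∠ZBT = 104.0° gives BT at -57.50° from the x-axis; with |BT| = 22.9, T = (-4.685, -19.77). ∠BTN = 143.2° gives TN at -20.70° from the x-axis; with |TN| = 11.4, N = (5.979, -23.80). Then |ZN| = |N − Z| = 34.20.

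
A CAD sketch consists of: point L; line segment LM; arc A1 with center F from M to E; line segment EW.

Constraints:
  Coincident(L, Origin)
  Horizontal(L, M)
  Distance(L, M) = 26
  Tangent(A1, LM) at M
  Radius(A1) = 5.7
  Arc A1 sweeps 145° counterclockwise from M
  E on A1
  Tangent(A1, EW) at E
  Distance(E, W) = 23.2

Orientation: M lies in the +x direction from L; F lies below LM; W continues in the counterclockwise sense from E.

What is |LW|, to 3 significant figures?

48.0

On A1, M sits at bearing 90° from F; a 145° counterclockwise sweep puts E at bearing 235°, so E = F + 5.7·(cos 235°, sin 235°) = (22.7, -10.4). Since A1 is tangent to EW there, FE ⟂ EW, so EW runs along (−sin 235°, cos 235°); with |EW| = 23.2, W = (41.7, -23.7). Then |LW| = |W − L| = 48.0.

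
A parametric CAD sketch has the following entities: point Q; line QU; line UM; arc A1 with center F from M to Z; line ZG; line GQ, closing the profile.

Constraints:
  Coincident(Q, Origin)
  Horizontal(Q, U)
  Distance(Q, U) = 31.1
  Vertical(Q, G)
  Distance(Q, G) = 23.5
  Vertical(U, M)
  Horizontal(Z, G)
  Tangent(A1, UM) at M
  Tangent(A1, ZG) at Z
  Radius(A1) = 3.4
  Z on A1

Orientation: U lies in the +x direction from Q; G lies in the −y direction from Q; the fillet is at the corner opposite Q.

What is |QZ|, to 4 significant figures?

36.33

Q is at the origin; QU is horizontal with |QU| = 31.1 and U on the +x side, so U = (31.10, 0.000). QG is vertical with |QG| = 23.5 and G on the −y side, so G = (0.000, -23.50). The virtual corner opposite Q is at (31.10, -23.50). Since A1 is tangent to UM there, FM ⟂ UM and the tangent condition forces FZ to be normal to ZG, with radius 3.4, so the center F sits 3.4 in from both sides at F = (27.70, -20.10). That places the tangent points at M = (31.10, -20.10) on UM and Z = (27.70, -23.50) on ZG. Then |QZ| = |Z − Q| = 36.33.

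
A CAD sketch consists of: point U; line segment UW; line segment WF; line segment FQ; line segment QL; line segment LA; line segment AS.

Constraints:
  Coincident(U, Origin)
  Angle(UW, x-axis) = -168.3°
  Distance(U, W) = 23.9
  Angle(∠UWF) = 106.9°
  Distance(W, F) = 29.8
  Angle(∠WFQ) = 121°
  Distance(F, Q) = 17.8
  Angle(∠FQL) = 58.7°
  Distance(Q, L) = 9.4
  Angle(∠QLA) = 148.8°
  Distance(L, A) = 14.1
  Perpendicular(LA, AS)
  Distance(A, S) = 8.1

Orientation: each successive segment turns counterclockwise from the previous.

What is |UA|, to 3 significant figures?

28.7

U is at the origin; UW runs at -168.3° with length 23.9, so W = (-23.4, -4.85). ∠UWF = 106.9° gives WF at -95.2° from the x-axis; with |WF| = 29.8, F = (-26.1, -34.5). ∠WFQ = 121.0° gives FQ at -36.2° from the x-axis; with |FQ| = 17.8, Q = (-11.7, -45.0). ∠FQL = 58.7° gives QL at 85.1° from the x-axis; with |QL| = 9.4, L = (-10.9, -35.7). ∠QLA = 148.8° gives LA at 116° from the x-axis; with |LA| = 14.1, A = (-17.2, -23.0). Then |UA| = |A − U| = 28.7.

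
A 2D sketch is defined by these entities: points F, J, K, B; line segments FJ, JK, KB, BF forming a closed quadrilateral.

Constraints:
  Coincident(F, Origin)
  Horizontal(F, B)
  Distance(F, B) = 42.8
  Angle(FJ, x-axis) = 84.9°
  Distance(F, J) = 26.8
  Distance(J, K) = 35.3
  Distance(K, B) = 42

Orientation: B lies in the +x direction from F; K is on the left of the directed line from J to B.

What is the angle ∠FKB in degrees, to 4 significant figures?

51.31°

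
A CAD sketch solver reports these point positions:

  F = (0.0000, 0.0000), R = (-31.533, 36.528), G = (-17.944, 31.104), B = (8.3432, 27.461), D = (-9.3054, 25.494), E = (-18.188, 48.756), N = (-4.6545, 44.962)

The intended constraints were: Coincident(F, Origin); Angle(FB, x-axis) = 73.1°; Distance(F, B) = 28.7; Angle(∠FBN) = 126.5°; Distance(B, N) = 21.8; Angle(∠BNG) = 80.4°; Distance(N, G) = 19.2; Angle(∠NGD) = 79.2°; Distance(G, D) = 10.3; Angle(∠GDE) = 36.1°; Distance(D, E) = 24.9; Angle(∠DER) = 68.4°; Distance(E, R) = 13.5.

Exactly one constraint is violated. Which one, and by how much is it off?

Distance(E, R) = 13.5 — off by 4.60.

F = (0.00, 0.00) ✓; FB at 73.10° ✓; |FB| = 28.70 ✓; ∠FBN = 126.5° ✓; |BN| = 21.80 ✓; ∠BNG = 80.40° ✓; |NG| = 19.20 ✓; ∠NGD = 79.20° ✓; |GD| = 10.30 ✓; ∠GDE = 36.10° ✓; |DE| = 24.90 ✓; ∠DER = 68.40° ✓; |ER| = 18.10 ✗.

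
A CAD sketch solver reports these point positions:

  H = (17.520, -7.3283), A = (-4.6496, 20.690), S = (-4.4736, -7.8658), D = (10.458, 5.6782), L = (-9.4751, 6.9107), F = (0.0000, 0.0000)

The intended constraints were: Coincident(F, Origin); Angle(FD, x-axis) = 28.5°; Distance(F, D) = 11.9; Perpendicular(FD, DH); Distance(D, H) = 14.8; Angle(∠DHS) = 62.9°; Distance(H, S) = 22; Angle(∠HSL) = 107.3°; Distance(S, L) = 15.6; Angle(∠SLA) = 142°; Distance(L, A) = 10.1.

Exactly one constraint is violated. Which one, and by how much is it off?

Distance(L, A) = 10.1 — off by 4.50.

F = (0.00, 0.00) ✓; FD at 28.50° ✓; |FD| = 11.90 ✓; ∠(FD, DH) = 90.00° ✓; |DH| = 14.80 ✓; ∠DHS = 62.90° ✓; |HS| = 22.00 ✓; ∠HSL = 107.3° ✓; |SL| = 15.60 ✓; ∠SLA = 142.0° ✓; |LA| = 14.60 ✗.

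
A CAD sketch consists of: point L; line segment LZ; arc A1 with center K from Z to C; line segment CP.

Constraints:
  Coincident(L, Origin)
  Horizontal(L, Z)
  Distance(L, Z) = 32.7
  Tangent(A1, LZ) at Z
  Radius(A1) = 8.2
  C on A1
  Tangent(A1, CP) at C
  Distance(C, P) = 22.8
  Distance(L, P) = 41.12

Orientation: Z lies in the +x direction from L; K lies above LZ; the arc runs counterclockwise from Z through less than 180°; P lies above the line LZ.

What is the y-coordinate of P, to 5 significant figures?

31.579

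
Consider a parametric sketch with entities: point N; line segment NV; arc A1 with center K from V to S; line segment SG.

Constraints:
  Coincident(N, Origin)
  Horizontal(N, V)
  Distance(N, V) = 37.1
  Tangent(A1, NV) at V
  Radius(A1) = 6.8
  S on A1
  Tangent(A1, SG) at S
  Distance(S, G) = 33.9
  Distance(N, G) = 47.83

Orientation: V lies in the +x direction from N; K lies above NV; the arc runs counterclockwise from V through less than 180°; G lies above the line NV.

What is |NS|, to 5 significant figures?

44.215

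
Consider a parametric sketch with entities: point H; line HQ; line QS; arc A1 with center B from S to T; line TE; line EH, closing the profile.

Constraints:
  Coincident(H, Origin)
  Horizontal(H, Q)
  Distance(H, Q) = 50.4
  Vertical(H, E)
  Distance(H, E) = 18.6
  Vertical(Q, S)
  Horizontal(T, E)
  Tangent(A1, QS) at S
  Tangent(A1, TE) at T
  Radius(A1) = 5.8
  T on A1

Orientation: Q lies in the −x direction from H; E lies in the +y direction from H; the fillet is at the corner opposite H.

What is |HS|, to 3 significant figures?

52.0

The virtual corner opposite H is at (-50.4, 18.6). Since A1 is tangent to QS there, BS ⟂ QS and A1 meets TE tangentially, so BT is at right angles to TE, with radius 5.8, so the center B sits 5.8 in from both sides at B = (-44.6, 12.8). That places the tangent points at S = (-50.4, 12.8) on QS and T = (-44.6, 18.6) on TE. Then |HS| = |S − H| = 52.0.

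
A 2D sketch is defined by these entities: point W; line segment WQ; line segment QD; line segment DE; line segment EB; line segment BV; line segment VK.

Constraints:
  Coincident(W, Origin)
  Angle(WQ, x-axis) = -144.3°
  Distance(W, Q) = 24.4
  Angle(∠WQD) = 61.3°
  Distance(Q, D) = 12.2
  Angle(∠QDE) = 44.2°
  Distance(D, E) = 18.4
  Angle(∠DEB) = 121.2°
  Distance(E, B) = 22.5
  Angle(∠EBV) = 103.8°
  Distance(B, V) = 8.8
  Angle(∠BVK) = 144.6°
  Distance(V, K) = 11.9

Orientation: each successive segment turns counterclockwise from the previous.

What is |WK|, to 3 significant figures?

42.6

W is at the origin; WQ runs at -144.3° with length 24.4, so Q = (-19.8, -14.2). ∠WQD = 61.3° gives QD at -25.6° from the x-axis; with |QD| = 12.2, D = (-8.81, -19.5). ∠QDE = 44.2° gives DE at 110° from the x-axis; with |DE| = 18.4, E = (-15.2, -2.24). ∠DEB = 121.2° gives EB at 169° from the x-axis; with |EB| = 22.5, B = (-37.3, 2.05). ∠EBV = 103.8° gives BV at -115° from the x-axis; with |BV| = 8.8, V = (-40.9, -5.94). ∠BVK = 144.6° gives VK at -79.4° from the x-axis; with |VK| = 11.9, K = (-38.8, -17.6). Then |WK| = |K − W| = 42.6.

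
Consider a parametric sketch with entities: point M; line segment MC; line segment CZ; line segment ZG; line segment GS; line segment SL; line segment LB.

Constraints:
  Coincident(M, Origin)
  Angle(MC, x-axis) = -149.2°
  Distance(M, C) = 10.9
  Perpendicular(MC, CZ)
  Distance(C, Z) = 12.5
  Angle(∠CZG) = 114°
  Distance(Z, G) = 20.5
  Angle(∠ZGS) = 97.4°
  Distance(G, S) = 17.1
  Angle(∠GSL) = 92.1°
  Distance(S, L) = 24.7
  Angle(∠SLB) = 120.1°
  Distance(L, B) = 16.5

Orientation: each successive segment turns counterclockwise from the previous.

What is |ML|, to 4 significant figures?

8.338

M is at the origin; MC runs at -149.2° with length 10.9, so C = (-9.363, -5.581). MC is perpendicular to CZ, so CZ runs at -59.20°; with |CZ| = 12.5, Z = (-2.962, -16.32). ∠CZG = 114.0° gives ZG at 6.800° from the x-axis; with |ZG| = 20.5, G = (17.39, -13.89). ∠ZGS = 97.4° gives GS at 89.40° from the x-axis; with |GS| = 17.1, S = (17.57, 3.208). ∠GSL = 92.1° gives SL at 177.3° from the x-axis; with |SL| = 24.7, L = (-7.100, 4.372). Then |ML| = |L − M| = 8.338.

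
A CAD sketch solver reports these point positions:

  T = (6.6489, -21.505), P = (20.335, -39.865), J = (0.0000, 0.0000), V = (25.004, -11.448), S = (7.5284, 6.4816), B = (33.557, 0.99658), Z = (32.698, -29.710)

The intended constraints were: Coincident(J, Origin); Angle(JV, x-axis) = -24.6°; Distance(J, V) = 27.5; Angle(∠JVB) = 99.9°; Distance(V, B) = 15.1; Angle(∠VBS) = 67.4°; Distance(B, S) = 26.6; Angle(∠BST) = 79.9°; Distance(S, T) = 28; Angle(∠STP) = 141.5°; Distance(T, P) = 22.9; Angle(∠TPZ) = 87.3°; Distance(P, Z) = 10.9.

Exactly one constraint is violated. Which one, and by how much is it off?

Distance(P, Z) = 10.9 — off by 5.10.

J = (0.00, 0.00) ✓; JV at -24.60° ✓; |JV| = 27.50 ✓; ∠JVB = 99.90° ✓; |VB| = 15.10 ✓; ∠VBS = 67.40° ✓; |BS| = 26.60 ✓; ∠BST = 79.90° ✓; |ST| = 28.00 ✓; ∠STP = 141.5° ✓; |TP| = 22.90 ✓; ∠TPZ = 87.30° ✓; |PZ| = 16.00 ✗.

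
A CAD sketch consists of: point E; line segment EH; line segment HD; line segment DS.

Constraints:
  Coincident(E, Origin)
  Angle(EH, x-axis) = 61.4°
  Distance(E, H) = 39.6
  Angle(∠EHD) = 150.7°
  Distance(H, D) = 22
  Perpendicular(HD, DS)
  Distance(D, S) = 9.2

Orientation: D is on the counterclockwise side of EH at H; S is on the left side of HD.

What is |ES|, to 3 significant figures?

57.4

∠EHD = 150.7°, so HD runs at 61.4° + (180° − 150.7°) = 90.7° from the x-axis; with |HD| = 22.0, D = H + 22.0·(cos 90.7°, sin 90.7°) = (18.7, 56.8). HD is perpendicular to DS; with |DS| = 9.2 on the left of HD, S = D + 9.2·(-1.00, -0.0122) = (9.49, 56.7). Then |ES| = |S − E| = 57.4.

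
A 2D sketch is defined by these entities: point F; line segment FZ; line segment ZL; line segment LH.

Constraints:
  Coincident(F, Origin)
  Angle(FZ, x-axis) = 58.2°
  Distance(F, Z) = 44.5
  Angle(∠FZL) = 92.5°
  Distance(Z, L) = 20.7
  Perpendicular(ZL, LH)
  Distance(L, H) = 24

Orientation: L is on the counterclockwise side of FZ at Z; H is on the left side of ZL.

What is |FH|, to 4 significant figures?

30.51

F is at the origin; FZ runs at 58.2° with length 44.5, so Z = 44.5·(cos 58.2°, sin 58.2°) = (23.45, 37.82). ∠FZL = 92.5°, so ZL runs at 58.2° + (180° − 92.5°) = 145.7° from the x-axis; with |ZL| = 20.7, L = Z + 20.7·(cos 145.7°, sin 145.7°) = (6.349, 49.49). The perpendicularity gives LH at right angles to ZL; with |LH| = 24.0 on the left of ZL, H = L + 24.0·(-0.5635, -0.8261) = (-7.175, 29.66). Then |FH| = |H − F| = 30.51.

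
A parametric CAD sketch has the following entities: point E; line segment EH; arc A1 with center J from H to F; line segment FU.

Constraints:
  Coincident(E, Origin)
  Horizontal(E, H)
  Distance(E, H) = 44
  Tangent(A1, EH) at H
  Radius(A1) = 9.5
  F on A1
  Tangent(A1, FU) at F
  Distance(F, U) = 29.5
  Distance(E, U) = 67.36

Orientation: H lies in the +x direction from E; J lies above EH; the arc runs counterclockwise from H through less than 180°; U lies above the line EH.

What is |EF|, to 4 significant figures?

54.21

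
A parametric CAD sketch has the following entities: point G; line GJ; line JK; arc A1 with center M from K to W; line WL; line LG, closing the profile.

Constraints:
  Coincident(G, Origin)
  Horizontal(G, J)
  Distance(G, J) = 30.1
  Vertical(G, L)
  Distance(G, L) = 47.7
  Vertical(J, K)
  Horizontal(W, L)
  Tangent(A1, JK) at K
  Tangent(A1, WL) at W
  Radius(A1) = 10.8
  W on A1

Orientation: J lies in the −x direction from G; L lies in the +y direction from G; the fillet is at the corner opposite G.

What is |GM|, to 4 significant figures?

41.64

G is at the origin; GJ is horizontal with |GJ| = 30.1 and J on the −x side, so J = (-30.10, 0.000). G and L share the same x with |GL| = 47.7 and L on the +y side, so L = (0.000, 47.70). The virtual corner opposite G is at (-30.10, 47.70). A1 meets JK tangentially, so MK is at right angles to JK and tangency of A1 to WL means the radius MW is perpendicular to WL, with radius 10.8, so the center M sits 10.8 in from both sides at M = (-19.30, 36.90). Then |GM| = |M − G| = 41.64.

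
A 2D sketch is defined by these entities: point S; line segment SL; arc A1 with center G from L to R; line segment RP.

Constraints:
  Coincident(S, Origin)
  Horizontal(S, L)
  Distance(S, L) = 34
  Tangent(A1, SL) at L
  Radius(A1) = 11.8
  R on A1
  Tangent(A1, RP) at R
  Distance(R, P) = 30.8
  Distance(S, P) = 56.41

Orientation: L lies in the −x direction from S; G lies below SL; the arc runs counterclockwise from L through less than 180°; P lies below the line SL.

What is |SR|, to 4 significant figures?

47.79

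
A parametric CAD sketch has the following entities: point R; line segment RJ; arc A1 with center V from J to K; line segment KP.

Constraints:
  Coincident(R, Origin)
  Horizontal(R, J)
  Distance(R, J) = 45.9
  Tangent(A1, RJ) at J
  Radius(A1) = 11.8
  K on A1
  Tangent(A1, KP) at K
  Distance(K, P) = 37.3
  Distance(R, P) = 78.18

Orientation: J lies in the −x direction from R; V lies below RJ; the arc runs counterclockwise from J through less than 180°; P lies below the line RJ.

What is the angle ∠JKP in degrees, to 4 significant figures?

138.5°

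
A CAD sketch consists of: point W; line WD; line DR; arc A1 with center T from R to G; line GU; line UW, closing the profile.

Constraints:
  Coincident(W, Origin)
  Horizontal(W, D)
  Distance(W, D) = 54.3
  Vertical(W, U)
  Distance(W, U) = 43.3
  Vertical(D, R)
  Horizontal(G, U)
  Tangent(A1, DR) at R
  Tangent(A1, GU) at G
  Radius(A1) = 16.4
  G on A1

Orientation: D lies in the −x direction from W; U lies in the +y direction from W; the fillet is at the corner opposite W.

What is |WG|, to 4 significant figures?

57.54

W is at the origin; WD is horizontal with |WD| = 54.3 and D on the −x side, so D = (-54.30, 0.000). WU is vertical with |WU| = 43.3 and U on the +y side, so U = (0.000, 43.30). The virtual corner opposite W is at (-54.30, 43.30). A1 meets DR tangentially, so TR is at right angles to DR and A1 meets GU tangentially, so TG is at right angles to GU, with radius 16.4, so the center T sits 16.4 in from both sides at T = (-37.90, 26.90). That places the tangent points at R = (-54.30, 26.90) on DR and G = (-37.90, 43.30) on GU. Then |WG| = |G − W| = 57.54.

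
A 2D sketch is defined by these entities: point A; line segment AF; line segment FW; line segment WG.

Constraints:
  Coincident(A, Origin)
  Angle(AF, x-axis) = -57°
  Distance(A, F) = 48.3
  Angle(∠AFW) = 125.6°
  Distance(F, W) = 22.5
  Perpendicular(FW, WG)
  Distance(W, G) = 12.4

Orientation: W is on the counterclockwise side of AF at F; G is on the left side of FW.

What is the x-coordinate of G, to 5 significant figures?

49.345

A is at the origin; AF runs at -57.0° with length 48.3, so F = 48.3·(cos -57.0°, sin -57.0°) = (26.306, -40.508). ∠AFW = 125.6°, so FW runs at -57.0° + (180° − 125.6°) = -2.6000° from the x-axis; with |FW| = 22.5, W = F + 22.5·(cos -2.6000°, sin -2.6000°) = (48.783, -41.528). FW is perpendicular to WG; with |WG| = 12.4 on the left of FW, G = W + 12.4·(0.045363, 0.99897) = (49.345, -29.141). So G.x = 49.345.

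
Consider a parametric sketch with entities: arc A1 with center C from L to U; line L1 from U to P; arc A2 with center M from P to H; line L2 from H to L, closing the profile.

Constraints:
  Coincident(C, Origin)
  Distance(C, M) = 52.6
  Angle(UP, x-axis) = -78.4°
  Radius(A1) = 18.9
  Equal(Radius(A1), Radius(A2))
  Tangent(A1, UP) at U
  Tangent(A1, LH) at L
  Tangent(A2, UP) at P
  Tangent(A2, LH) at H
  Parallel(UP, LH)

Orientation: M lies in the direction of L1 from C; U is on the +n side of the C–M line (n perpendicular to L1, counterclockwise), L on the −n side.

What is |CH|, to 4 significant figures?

55.89

Tangency of A1 to both parallel lines with radius 18.9 puts U and L at C ± 18.9·n: U = (18.51, 3.800), L = (-18.51, -3.800). Equal radii place P and H the same way about M: P = M + 18.9·n = (29.09, -47.73), H = M − 18.9·n = (-7.937, -55.33). Then |CH| = |H − C| = 55.89.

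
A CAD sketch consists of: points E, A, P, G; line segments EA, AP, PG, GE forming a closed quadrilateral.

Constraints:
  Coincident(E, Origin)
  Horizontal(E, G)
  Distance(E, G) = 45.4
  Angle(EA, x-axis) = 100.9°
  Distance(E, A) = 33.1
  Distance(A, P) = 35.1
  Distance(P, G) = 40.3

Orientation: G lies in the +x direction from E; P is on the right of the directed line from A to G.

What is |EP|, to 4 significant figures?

5.155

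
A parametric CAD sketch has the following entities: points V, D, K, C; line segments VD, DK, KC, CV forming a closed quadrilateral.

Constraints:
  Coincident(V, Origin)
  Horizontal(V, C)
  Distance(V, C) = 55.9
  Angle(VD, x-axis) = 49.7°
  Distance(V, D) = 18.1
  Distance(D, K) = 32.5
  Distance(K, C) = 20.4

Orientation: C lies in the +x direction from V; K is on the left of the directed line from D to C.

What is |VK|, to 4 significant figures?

47.12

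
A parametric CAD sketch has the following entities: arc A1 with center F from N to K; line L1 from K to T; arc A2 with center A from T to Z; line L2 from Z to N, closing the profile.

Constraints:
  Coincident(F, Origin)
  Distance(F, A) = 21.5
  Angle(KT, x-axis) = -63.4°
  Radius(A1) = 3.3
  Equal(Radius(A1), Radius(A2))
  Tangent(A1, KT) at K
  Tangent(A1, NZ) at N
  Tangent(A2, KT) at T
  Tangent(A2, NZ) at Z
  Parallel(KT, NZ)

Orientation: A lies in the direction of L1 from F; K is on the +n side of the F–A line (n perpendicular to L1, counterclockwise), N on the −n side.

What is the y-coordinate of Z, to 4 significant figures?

-20.70

The slot axis is L1's direction at -63.4°, so u = (cos -63.4°, sin -63.4°) = (0.4478, -0.8942) and n = (−sin -63.4°, cos -63.4°) = (0.8942, 0.4478). F is at the origin and A lies 21.5 along u from F, so A = 21.5·u = (9.627, -19.22). Tangency of A1 to both parallel lines with radius 3.3 puts K and N at F ± 3.3·n: K = (2.951, 1.478), N = (-2.951, -1.478). Equal radii place T and Z the same way about A: T = A + 3.3·n = (12.58, -17.75), Z = A − 3.3·n = (6.676, -20.70). So Z.y = -20.70.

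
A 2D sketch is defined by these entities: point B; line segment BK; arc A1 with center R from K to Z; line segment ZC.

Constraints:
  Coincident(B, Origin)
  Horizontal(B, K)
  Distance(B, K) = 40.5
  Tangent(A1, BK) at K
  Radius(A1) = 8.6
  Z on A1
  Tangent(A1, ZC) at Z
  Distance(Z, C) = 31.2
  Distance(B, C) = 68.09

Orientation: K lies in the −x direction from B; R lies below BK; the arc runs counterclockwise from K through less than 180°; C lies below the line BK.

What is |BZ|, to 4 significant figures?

49.10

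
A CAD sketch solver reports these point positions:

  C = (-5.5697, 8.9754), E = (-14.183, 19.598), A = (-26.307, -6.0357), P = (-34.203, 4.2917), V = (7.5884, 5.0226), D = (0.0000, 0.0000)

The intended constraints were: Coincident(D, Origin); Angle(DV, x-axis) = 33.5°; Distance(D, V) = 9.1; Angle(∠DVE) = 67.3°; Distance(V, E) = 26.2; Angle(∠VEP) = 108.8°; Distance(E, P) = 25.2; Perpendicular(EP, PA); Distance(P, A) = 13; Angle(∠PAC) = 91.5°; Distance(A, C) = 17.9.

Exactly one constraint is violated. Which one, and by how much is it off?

Distance(A, C) = 17.9 — off by 7.70.

D = (0.00, 0.00) ✓; DV at 33.50° ✓; |DV| = 9.100 ✓; ∠DVE = 67.30° ✓; |VE| = 26.20 ✓; ∠VEP = 108.8° ✓; |EP| = 25.20 ✓; ∠(EP, PA) = 90.00° ✓; |PA| = 13.00 ✓; ∠PAC = 91.50° ✓; |AC| = 25.60 ✗.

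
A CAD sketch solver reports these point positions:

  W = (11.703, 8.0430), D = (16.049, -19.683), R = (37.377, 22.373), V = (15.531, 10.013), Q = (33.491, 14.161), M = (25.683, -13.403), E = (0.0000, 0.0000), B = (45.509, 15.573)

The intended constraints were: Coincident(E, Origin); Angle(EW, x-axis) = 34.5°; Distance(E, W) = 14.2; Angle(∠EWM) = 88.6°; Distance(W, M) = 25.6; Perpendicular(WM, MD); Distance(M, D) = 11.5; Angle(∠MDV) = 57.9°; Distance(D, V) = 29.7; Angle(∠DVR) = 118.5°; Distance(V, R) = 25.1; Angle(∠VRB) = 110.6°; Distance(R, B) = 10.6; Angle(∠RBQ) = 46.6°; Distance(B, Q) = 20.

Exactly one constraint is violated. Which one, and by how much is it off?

Distance(B, Q) = 20 — off by 7.90.

E = (0.00, 0.00) ✓; EW at 34.50° ✓; |EW| = 14.20 ✓; ∠EWM = 88.60° ✓; |WM| = 25.60 ✓; ∠(WM, MD) = 90.00° ✓; |MD| = 11.50 ✓; ∠MDV = 57.90° ✓; |DV| = 29.70 ✓; ∠DVR = 118.5° ✓; |VR| = 25.10 ✓; ∠VRB = 110.6° ✓; |RB| = 10.60 ✓; ∠RBQ = 46.60° ✓; |BQ| = 12.10 ✗.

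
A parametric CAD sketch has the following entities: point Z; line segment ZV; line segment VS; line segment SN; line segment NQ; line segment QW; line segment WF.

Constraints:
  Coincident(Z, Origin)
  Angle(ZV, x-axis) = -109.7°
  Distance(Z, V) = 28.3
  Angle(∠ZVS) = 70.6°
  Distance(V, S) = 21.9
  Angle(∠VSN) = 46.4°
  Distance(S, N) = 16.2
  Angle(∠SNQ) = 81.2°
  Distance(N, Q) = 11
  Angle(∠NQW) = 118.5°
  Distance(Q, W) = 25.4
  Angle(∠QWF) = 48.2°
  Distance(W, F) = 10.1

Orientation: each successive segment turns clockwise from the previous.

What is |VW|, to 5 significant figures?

24.758

Z is at the origin; ZV runs at -109.7° with length 28.3, so V = (-9.5398, -26.644). ∠ZVS = 70.6° gives VS at 140.90° from the x-axis; with |VS| = 21.9, S = (-26.535, -12.832). ∠VSN = 46.4° gives SN at 7.3000° from the x-axis; with |SN| = 16.2, N = (-10.467, -10.773). ∠SNQ = 81.2° gives NQ at -91.500° from the x-axis; with |NQ| = 11.0, Q = (-10.754, -21.770). ∠NQW = 118.5° gives QW at -153.00° from the x-axis; with |QW| = 25.4, W = (-33.386, -33.301). Then |VW| = |W − V| = 24.758.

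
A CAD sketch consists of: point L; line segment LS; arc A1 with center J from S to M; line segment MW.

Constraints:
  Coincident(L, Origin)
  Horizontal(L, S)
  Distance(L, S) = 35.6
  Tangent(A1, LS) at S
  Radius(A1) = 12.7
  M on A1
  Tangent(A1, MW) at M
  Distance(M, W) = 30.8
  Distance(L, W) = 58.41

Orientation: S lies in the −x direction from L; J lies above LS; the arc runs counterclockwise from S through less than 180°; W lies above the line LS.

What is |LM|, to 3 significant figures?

29.7

L is at the origin; L and S share the same y with |LS| = 35.6 and S on the −x side, so S = (-35.6, 0.00). A1 meets LS tangentially, so JS is at right angles to LS, so J = S + (0, 12.7) = (-35.6, 12.7). Since JM ⟂ MW (tangency), |JW| = √(12.7² + 30.8²) = 33.3 regardless of where M sits on A1. So W lies on both circle(L, 58.41) and circle(J, 33.3); the above-LS intersection is W = (-36.0, 46.0). M is the foot of the tangent from W: M = (-23.9, 17.7).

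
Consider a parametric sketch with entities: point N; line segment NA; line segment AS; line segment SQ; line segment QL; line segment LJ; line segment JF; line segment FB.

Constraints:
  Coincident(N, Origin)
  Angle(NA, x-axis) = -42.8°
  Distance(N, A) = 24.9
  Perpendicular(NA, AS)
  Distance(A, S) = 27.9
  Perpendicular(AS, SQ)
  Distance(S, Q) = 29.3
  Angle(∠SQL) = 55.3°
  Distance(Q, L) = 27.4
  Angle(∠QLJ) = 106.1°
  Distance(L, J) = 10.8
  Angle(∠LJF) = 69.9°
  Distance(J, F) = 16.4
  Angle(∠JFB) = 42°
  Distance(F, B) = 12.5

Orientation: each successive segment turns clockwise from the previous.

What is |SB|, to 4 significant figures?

23.68

N is at the origin; NA runs at -42.8° with length 24.9, so A = (18.27, -16.92). NA ⟂ AS, so AS runs at -132.8°; with |AS| = 27.9, S = (-0.6865, -37.39). AS ⟂ SQ, so SQ runs at 137.2°; with |SQ| = 29.3, Q = (-22.18, -17.48). ∠SQL = 55.3° gives QL at 12.50° from the x-axis; with |QL| = 27.4, L = (4.566, -11.55). ∠QLJ = 106.1° gives LJ at -61.40° from the x-axis; with |LJ| = 10.8, J = (9.736, -21.03). ∠LJF = 69.9° gives JF at -171.5° from the x-axis; with |JF| = 16.4, F = (-6.484, -23.46). ∠JFB = 42.0° gives FB at 50.50° from the x-axis; with |FB| = 12.5, B = (1.467, -13.81). Then |SB| = |B − S| = 23.68.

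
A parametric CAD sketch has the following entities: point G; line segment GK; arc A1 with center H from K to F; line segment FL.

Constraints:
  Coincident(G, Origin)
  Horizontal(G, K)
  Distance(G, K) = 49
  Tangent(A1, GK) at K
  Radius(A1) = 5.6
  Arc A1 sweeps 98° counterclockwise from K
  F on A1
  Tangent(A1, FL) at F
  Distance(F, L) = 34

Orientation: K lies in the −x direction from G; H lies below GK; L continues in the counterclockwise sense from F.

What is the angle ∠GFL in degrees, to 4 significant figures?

88.67°

G is at the origin; GK is horizontal with |GK| = 49.0 and K on the −x side, so K = (-49.00, 0.000). A1 meets GK tangentially, so HK is at right angles to GK, so H = K + (0, -5.6) = (-49.00, -5.600). On A1, K sits at bearing 90° from H; a 98° counterclockwise sweep puts F at bearing 188°, so F = H + 5.6·(cos 188°, sin 188°) = (-54.55, -6.379). Since A1 is tangent to FL there, HF ⟂ FL, so FL runs along (−sin 188°, cos 188°); with |FL| = 34.0, L = (-49.81, -40.05). Then cos ∠GFL = FG·FL / (|FG||FL|), giving 88.67°.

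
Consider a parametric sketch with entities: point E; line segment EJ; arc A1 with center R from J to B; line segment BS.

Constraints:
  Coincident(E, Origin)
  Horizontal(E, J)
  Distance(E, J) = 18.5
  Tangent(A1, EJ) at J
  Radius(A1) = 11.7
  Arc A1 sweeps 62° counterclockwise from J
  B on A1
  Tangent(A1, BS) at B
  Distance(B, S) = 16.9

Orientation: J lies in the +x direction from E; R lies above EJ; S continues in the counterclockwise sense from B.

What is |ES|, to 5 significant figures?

42.404

E is at the origin; E and J share the same y with |EJ| = 18.5 and J on the +x side, so J = (18.500, 0.0000). A1 meets EJ tangentially, so RJ is at right angles to EJ, so R = J + (0, 11.7) = (18.500, 11.700). On A1, J sits at bearing -90° from R; a 62° counterclockwise sweep puts B at bearing -28°, so B = R + 11.7·(cos -28°, sin -28°) = (28.830, 6.2072). Since A1 is tangent to BS there, RB ⟂ BS, so BS runs along (−sin -28°, cos -28°); with |BS| = 16.9, S = (36.765, 21.129). Then |ES| = |S − E| = 42.404.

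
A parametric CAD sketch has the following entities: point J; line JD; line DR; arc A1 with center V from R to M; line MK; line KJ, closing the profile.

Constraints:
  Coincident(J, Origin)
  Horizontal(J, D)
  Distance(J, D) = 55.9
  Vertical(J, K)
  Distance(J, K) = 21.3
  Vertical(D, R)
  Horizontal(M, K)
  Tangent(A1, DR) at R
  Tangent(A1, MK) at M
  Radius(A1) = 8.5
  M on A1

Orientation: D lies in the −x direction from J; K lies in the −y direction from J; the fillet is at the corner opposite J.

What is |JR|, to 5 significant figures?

57.347

The virtual corner opposite J is at (-55.900, -21.300). Tangency of A1 to DR means the radius VR is perpendicular to DR and tangency of A1 to MK means the radius VM is perpendicular to MK, with radius 8.5, so the center V sits 8.5 in from both sides at V = (-47.400, -12.800). That places the tangent points at R = (-55.900, -12.800) on DR and M = (-47.400, -21.300) on MK. Then |JR| = |R − J| = 57.347.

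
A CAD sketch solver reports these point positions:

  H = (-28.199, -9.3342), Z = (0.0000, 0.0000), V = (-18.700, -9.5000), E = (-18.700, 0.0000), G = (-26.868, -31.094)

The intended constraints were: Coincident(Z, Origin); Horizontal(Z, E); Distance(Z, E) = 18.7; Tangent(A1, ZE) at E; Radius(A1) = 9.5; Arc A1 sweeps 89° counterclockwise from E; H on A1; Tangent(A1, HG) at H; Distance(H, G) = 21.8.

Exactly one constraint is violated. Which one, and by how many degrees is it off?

Tangent(A1, HG) at H — off by 4.50°.

Z = (0.00, 0.00) ✓; Z.y = 0.00, E.y = 0.00 ✓; |ZE| = 18.70 ✓; ∠(VE, EZ) = 90.00° ✓; |VE| = 9.500 ✓; bearing(V→H) − bearing(V→E) = 89.00° ✓; |VH| = 9.500 ✓; ∠(VH, HG) = 85.50° ✗; |HG| = 21.80 ✓.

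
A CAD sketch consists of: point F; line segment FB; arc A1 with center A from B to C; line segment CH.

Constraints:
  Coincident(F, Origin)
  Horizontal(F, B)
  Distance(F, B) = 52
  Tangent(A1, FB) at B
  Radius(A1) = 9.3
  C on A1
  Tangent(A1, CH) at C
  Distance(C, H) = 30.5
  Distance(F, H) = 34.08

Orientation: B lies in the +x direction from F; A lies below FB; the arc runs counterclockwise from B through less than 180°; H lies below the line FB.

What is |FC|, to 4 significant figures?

45.50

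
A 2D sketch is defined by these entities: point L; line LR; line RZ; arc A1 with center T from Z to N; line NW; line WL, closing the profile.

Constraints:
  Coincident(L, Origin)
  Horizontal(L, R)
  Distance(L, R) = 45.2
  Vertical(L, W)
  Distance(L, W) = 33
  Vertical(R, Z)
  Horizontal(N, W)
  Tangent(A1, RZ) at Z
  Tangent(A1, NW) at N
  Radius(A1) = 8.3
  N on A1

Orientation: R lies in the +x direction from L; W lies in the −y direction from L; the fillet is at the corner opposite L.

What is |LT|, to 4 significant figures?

44.40

L is at the origin; LR is horizontal with |LR| = 45.2 and R on the +x side, so R = (45.20, 0.000). LW is vertical with |LW| = 33.0 and W on the −y side, so W = (0.000, -33.00). The virtual corner opposite L is at (45.20, -33.00). A1 meets RZ tangentially, so TZ is at right angles to RZ and the tangent condition forces TN to be normal to NW, with radius 8.3, so the center T sits 8.3 in from both sides at T = (36.90, -24.70). Then |LT| = |T − L| = 44.40.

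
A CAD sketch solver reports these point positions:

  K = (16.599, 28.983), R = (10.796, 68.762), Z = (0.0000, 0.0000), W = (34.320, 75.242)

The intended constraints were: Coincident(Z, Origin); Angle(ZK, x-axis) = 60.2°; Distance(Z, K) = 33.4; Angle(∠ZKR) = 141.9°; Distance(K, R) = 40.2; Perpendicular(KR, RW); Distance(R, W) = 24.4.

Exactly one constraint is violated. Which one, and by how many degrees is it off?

Perpendicular(KR, RW) — off by 7.10°.

Z = (0.00, 0.00) ✓; ZK at 60.20° ✓; |ZK| = 33.40 ✓; ∠ZKR = 141.9° ✓; |KR| = 40.20 ✓; ∠(KR, RW) = 82.90° ✗; |RW| = 24.40 ✓.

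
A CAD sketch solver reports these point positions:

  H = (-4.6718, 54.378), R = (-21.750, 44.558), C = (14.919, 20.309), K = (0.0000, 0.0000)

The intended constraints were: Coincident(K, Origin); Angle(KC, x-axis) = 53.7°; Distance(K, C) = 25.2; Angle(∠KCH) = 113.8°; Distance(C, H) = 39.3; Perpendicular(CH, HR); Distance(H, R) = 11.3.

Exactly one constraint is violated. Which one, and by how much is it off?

Distance(H, R) = 11.3 — off by 8.40.

K = (0.00, 0.00) ✓; KC at 53.70° ✓; |KC| = 25.20 ✓; ∠KCH = 113.8° ✓; |CH| = 39.30 ✓; ∠(CH, HR) = 90.00° ✓; |HR| = 19.70 ✗.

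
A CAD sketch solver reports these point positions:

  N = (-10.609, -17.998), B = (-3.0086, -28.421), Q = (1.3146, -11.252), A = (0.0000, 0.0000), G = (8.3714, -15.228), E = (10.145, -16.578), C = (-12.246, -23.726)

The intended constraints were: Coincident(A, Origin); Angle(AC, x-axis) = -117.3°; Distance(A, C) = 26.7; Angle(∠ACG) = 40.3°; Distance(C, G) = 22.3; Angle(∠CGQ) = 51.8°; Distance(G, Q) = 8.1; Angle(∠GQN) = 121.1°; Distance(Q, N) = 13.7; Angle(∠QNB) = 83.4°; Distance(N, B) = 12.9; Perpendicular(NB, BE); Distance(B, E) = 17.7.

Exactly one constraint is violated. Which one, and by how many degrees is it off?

Perpendicular(NB, BE) — off by 5.90°.

A = (0.00, 0.00) ✓; AC at -117.3° ✓; |AC| = 26.70 ✓; ∠ACG = 40.30° ✓; |CG| = 22.30 ✓; ∠CGQ = 51.80° ✓; |GQ| = 8.100 ✓; ∠GQN = 121.1° ✓; |QN| = 13.70 ✓; ∠QNB = 83.40° ✓; |NB| = 12.90 ✓; ∠(NB, BE) = 95.90° ✗; |BE| = 17.70 ✓.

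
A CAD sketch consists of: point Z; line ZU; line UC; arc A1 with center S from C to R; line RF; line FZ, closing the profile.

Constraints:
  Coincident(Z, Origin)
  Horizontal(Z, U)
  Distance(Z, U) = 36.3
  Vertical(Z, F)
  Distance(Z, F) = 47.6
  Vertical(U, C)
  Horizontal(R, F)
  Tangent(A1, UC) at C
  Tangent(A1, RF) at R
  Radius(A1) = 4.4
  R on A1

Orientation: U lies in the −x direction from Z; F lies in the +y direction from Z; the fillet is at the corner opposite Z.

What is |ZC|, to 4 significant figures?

56.43

The virtual corner opposite Z is at (-36.30, 47.60). The tangent condition forces SC to be normal to UC and tangency of A1 to RF means the radius SR is perpendicular to RF, with radius 4.4, so the center S sits 4.4 in from both sides at S = (-31.90, 43.20). That places the tangent points at C = (-36.30, 43.20) on UC and R = (-31.90, 47.60) on RF. Then |ZC| = |C − Z| = 56.43.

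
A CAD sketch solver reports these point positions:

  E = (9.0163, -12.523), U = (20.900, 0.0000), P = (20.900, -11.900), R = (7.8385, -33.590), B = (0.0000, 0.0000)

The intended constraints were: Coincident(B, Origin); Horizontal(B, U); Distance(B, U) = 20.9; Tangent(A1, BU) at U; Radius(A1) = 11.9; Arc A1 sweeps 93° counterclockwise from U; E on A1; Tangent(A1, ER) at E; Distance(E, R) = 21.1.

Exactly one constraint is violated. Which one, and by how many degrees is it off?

Tangent(A1, ER) at E — off by 6.20°.

B = (0.00, 0.00) ✓; B.y = 0.00, U.y = 0.00 ✓; |BU| = 20.90 ✓; ∠(PU, UB) = 90.00° ✓; |PU| = 11.90 ✓; bearing(P→E) − bearing(P→U) = 93.00° ✓; |PE| = 11.90 ✓; ∠(PE, ER) = 96.20° ✗; |ER| = 21.10 ✓.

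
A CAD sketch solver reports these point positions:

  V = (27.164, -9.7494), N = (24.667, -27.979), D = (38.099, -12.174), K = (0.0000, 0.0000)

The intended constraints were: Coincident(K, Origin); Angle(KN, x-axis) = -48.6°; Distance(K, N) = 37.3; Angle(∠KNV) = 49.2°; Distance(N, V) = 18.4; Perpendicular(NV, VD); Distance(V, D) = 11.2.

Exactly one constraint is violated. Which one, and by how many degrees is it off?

Perpendicular(NV, VD) — off by 4.70°.

K = (0.00, 0.00) ✓; KN at -48.60° ✓; |KN| = 37.30 ✓; ∠KNV = 49.20° ✓; |NV| = 18.40 ✓; ∠(NV, VD) = 94.70° ✗; |VD| = 11.20 ✓.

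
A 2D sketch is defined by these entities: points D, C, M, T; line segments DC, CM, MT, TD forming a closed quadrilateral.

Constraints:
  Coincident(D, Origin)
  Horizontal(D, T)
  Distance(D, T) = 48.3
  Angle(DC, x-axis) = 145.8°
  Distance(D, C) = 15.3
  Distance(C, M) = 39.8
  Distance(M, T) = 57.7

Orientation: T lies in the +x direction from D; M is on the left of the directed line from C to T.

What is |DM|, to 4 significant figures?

43.02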